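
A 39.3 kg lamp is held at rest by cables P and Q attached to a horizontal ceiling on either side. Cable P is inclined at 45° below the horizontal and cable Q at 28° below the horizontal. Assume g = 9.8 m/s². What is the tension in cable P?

T_P ≈ 356 N

Weight W = 39.3 × 9.8 = 385.1 N acts straight down.
Horizontal: T_P cos 45° = T_Q cos 28°  →  T_Q = 0.8008 T_P.
Vertical: T_P sin 45° + T_Q sin 28° = 385.1.
Substituting the horizontal relation into the vertical equation gives 1.083 T_P = 385.1, so T_P = 355.6 N.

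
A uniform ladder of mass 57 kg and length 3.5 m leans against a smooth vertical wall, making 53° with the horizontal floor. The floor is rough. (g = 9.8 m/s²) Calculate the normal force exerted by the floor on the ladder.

ΣF_y = 0: N_floor = 57×9.8 = 558.6 N.

N_floor ≈ 559 N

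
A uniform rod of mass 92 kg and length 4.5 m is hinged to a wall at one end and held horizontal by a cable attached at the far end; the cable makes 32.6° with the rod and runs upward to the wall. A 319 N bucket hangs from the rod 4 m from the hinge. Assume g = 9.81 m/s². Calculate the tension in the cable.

Take torques about the hinge: T sin 32.6° · 4.5 = 92×9.81×2.25 + 319×4 = 3306.7 N·m.
So T = 3306.7 / (0.5388 × 4.5) = 1363.9 N.

T ≈ 1360 N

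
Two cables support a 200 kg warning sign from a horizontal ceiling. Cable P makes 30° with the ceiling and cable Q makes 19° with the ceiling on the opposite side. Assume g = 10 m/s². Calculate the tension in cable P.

T_P ≈ 2510 N

Weight W = 200 × 10 = 2000 N acts straight down.
Horizontal: T_P cos 30° = T_Q cos 19°  →  T_Q = 0.9159 T_P.
Vertical: T_P sin 30° + T_Q sin 19° = 2000.
Substituting the horizontal relation into the vertical equation gives 0.7982 T_P = 2000, so T_P = 2506 N.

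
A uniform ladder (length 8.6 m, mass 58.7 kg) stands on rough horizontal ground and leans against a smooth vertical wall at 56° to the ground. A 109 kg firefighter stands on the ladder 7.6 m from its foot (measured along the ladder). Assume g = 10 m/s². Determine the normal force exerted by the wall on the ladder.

N_wall ≈ 848 N

Torques about the foot: N_wall · 8.6 sin 56° = 58.7×10×4.3 cos 56° + 109×10×7.6 cos 56° → N_wall = 847.69 N.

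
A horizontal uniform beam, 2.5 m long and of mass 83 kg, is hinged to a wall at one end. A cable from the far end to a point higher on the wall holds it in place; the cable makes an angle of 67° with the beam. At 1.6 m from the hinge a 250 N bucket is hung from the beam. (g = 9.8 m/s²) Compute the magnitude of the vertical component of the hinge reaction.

|H_y| ≈ 497 N

Take torques about the hinge: T sin 67° · 2.5 = 83×9.8×1.25 + 250×1.6 = 1416.8 N·m.
So T = 1416.8 / (0.9205 × 2.5) = 615.64 N.
ΣF_y = 0: H_y = (83×9.8 + 250) − T sin 67° = 1063.4 − 566.7 = 496.7 N.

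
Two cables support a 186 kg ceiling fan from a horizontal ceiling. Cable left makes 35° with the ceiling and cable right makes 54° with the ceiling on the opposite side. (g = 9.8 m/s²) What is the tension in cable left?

T_left ≈ 1070 N

Weight W = 186 × 9.8 = 1823 N acts straight down.
Horizontal: T_left cos 35° = T_right cos 54°  →  T_right = 1.394 T_left.
Vertical: T_left sin 35° + T_right sin 54° = 1823.
Substituting the horizontal relation into the vertical equation gives 1.701 T_left = 1823, so T_left = 1072 N.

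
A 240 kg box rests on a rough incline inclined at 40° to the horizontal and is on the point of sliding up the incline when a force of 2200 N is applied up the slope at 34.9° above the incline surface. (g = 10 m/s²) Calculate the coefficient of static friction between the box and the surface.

μ ≈ 0.451

On the verge of sliding up the incline, friction is at its maximum μN and acts down the slope.
Perpendicular to incline: N = W cos 40° − P sin 34.9° = 1839 − 1259 = 579.8 N.
Along incline: P cos 34.9° − μN = W sin 40° → μ = −(W sin 40° − P cos 34.9°) / N = 0.4513.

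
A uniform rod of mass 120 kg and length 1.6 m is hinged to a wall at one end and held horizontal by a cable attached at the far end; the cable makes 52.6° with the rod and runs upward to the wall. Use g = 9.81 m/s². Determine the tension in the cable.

T ≈ 741 N

Take torques about the hinge: T sin 52.6° · 1.6 = 120×9.81×0.8 = 941.76 N·m.
So T = 941.76 / (0.7944 × 1.6) = 740.92 N.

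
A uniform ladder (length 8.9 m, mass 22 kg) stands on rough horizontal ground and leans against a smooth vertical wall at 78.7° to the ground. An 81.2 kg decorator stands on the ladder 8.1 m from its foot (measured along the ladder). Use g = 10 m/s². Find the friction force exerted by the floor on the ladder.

f ≈ 170 N

Torques about the foot: N_wall · 8.9 sin 78.7° = 22×10×4.45 cos 78.7° + 81.2×10×8.1 cos 78.7° → N_wall = 169.65 N.
ΣF_x = 0: f_floor = N_wall = 169.65 N.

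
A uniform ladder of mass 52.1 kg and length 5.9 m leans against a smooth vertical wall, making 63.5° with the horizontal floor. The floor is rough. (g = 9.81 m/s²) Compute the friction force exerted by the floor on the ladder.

Torques about the foot: N_wall · 5.9 sin 63.5° = 52.1×9.81×2.95 cos 63.5° → N_wall = 127.41 N.
ΣF_x = 0: f_floor = N_wall = 127.41 N.

f ≈ 127 N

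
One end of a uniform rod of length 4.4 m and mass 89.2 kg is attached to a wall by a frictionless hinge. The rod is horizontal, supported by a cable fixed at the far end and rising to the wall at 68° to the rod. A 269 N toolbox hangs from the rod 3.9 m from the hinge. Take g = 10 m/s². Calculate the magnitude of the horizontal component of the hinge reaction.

Take torques about the hinge: T sin 68° · 4.4 = 89.2×10×2.2 + 269×3.9 = 3011.5 N·m.
So T = 3011.5 / (0.9272 × 4.4) = 738.18 N.
ΣF_x = 0: H_x = T cos 68° = 276.53 N.

H_x ≈ 277 N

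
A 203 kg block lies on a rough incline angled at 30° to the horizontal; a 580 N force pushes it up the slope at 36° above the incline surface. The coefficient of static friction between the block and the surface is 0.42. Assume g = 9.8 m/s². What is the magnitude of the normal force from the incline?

Axes along / perpendicular to the incline. W sin 30° = 994.7 N down-slope; W cos 30° = 1723 N into the surface.
Perpendicular: N = W cos 30° − P sin 36° = 1723 − 340.9 = 1382 N.
Along incline: P cos 36° + f = W sin 30° (friction acts up-slope) → f = 994.7 − 469.2 = 525.5 N.
|f| = 525.5 N ≤ μN = 580.4 N, so the block is indeed static.

N ≈ 1380 N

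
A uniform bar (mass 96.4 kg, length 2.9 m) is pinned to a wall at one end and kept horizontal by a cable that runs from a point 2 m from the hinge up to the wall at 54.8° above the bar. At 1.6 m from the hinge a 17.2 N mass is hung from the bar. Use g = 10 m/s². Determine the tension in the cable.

T ≈ 872 N

Take torques about the hinge: T sin 54.8° · 2 = 96.4×10×1.45 + 17.2×1.6 = 1425.3 N·m.
So T = 1425.3 / (0.8171 × 2) = 872.13 N.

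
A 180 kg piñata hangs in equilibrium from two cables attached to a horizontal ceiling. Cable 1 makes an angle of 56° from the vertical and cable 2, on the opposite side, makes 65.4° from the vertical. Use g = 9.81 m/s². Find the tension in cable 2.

Angles from the horizontal: cable 1 is 90° − 56° = 34°, cable 2 is 90° − 65.4° = 24.6°.
Weight W = 180 × 9.81 = 1766 N acts straight down.
Horizontal: T_1 cos 34° = T_2 cos 24.6°  →  T_1 = 1.097 T_2.
Vertical: T_1 sin 34° + T_2 sin 24.6° = 1766.
Substituting the horizontal relation into the vertical equation gives 1.03 T_2 = 1766, so T_2 = 1715 N.

T_2 ≈ 1720 N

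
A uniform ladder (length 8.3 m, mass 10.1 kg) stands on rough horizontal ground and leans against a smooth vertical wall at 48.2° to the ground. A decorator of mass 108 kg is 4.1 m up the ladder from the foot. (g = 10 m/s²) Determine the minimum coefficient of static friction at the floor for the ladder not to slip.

μ_min ≈ 0.442

ΣF_y = 0: N_floor = 10.1×10 + 108×10 = 1181 N.
Torques about the foot: N_wall · 8.3 sin 48.2° = 10.1×10×4.15 cos 48.2° + 108×10×4.1 cos 48.2° → N_wall = 522.15 N.
ΣF_x = 0: f_floor = N_wall = 522.15 N.
μ_min = f_floor / N_floor = 522.15 / 1181 = 0.4421.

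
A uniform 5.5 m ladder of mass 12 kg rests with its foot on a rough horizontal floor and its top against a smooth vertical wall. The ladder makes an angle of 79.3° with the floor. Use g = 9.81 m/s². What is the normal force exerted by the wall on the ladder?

Torques about the foot: N_wall · 5.5 sin 79.3° = 12×9.81×2.75 cos 79.3° → N_wall = 11.122 N.

N_wall ≈ 11.1 N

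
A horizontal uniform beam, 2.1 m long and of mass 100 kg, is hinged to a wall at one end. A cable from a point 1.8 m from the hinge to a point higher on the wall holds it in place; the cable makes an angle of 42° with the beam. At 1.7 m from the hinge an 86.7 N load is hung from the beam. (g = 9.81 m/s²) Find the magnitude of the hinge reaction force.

|H| ≈ 836 N

Take torques about the hinge: T sin 42° · 1.8 = 100×9.81×1.05 + 86.7×1.7 = 1177.4 N·m.
So T = 1177.4 / (0.6691 × 1.8) = 977.59 N.
ΣF_x = 0: H_x = T cos 42° = 726.49 N.
ΣF_y = 0: H_y = (100×9.81 + 86.7) − T sin 42° = 1067.7 − 654.13 = 413.57 N.
|H| = √(H_x² + H_y²) = √((726.49)² + (413.57)²) = 835.96 N.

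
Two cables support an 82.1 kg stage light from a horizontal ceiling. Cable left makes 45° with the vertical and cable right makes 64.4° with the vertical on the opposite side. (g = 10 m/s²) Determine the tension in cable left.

Angles from the horizontal: cable left is 90° − 45° = 45°, cable right is 90° − 64.4° = 25.6°.
Weight W = 82.1 × 10 = 821 N acts straight down.
Horizontal: T_left cos 45° = T_right cos 25.6°  →  T_right = 0.7841 T_left.
Vertical: T_left sin 45° + T_right sin 25.6° = 821.
Substituting the horizontal relation into the vertical equation gives 1.046 T_left = 821, so T_left = 785 N.

T_left ≈ 785 N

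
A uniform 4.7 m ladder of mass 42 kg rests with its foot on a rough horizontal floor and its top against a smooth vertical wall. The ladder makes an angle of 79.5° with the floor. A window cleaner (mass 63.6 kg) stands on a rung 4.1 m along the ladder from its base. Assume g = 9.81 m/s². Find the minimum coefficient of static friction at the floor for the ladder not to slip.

μ_min ≈ 0.134

ΣF_y = 0: N_floor = 42×9.81 + 63.6×9.81 = 1035.9 N.
Torques about the foot: N_wall · 4.7 sin 79.5° = 42×9.81×2.35 cos 79.5° + 63.6×9.81×4.1 cos 79.5° → N_wall = 139.06 N.
ΣF_x = 0: f_floor = N_wall = 139.06 N.
μ_min = f_floor / N_floor = 139.06 / 1035.9 = 0.1342.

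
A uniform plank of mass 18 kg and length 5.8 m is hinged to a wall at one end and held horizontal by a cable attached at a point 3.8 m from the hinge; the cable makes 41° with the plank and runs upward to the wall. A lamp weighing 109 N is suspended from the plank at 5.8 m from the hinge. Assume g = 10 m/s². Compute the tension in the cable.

T ≈ 463 N

Take torques about the hinge: T sin 41° · 3.8 = 18×10×2.9 + 109×5.8 = 1154.2 N·m.
So T = 1154.2 / (0.6561 × 3.8) = 462.97 N.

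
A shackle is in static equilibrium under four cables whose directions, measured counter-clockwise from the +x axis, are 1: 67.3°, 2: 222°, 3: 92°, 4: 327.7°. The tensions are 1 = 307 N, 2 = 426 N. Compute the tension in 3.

T_3 ≈ 130 N

Resolve: ΣF_x = 307 cos 67.3° + 426 cos 222° + T_3 cos 92° + T_4 cos 327.7° = 0.
        ΣF_y = 307 sin 67.3° + 426 sin 222° + T_3 sin 92° + T_4 sin 327.7° = 0.
The known terms sum to (-198.1, -1.83) N, so -0.0349 T_3 + 0.8453 T_4 = 198.1 and 0.9994 T_3 − 0.5344 T_4 = 1.83.
Solving simultaneously: T_3 = 130 N, T_4 = 239.7 N.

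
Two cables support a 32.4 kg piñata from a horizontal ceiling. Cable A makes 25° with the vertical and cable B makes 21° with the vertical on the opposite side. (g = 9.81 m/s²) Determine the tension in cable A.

Angles from the horizontal: cable A is 90° − 25° = 65°, cable B is 90° − 21° = 69°.
Weight W = 32.4 × 9.81 = 317.8 N acts straight down.
Horizontal: T_A cos 65° = T_B cos 69°  →  T_B = 1.179 T_A.
Vertical: T_A sin 65° + T_B sin 69° = 317.8.
Substituting the horizontal relation into the vertical equation gives 2.007 T_A = 317.8, so T_A = 158.3 N.

T_A ≈ 158 N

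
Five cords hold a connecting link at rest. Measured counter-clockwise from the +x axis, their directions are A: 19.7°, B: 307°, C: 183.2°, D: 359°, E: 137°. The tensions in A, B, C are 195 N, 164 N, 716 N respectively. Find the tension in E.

T_E ≈ 168 N

Resolve: ΣF_x = 195 cos 19.7° + 164 cos 307° + 716 cos 183.2° + T_D cos 359° + T_E cos 137° = 0.
        ΣF_y = 195 sin 19.7° + 164 sin 307° + 716 sin 183.2° + T_D sin 359° + T_E sin 137° = 0.
The known terms sum to (-432.6, -105.2) N, so 0.9998 T_D − 0.7314 T_E = 432.6 and -0.0175 T_D + 0.6820 T_E = 105.2.
Solving simultaneously: T_D = 555.9 N, T_E = 168.5 N.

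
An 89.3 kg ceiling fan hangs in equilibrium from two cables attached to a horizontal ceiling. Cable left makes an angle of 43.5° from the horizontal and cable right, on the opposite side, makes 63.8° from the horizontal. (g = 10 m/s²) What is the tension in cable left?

Weight W = 89.3 × 10 = 893 N acts straight down.
Horizontal: T_left cos 43.5° = T_right cos 63.8°  →  T_right = 1.643 T_left.
Vertical: T_left sin 43.5° + T_right sin 63.8° = 893.
Substituting the horizontal relation into the vertical equation gives 2.163 T_left = 893, so T_left = 412.9 N.

T_left ≈ 413 N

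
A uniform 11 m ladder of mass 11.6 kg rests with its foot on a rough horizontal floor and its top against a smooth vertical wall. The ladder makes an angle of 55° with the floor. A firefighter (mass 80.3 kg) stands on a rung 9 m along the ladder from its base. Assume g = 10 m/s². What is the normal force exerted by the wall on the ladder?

Torques about the foot: N_wall · 11 sin 55° = 11.6×10×5.5 cos 55° + 80.3×10×9 cos 55° → N_wall = 500.65 N.

N_wall ≈ 501 N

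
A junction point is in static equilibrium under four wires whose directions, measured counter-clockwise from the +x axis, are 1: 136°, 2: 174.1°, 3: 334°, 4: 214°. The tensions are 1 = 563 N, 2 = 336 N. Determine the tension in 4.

Resolve: ΣF_x = 563 cos 136° + 336 cos 174.1° + T_3 cos 334° + T_4 cos 214° = 0.
        ΣF_y = 563 sin 136° + 336 sin 174.1° + T_3 sin 334° + T_4 sin 214° = 0.
The known terms sum to (-739.2, 425.6) N, so 0.8988 T_3 − 0.8290 T_4 = 739.2 and -0.4384 T_3 − 0.5592 T_4 = -425.6.
Solving simultaneously: T_3 = 884.8 N, T_4 = 67.56 N.

T_4 ≈ 67.6 N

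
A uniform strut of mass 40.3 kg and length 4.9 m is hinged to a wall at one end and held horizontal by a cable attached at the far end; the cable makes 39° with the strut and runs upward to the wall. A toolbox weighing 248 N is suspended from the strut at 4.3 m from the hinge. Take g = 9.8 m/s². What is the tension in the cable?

Take torques about the hinge: T sin 39° · 4.9 = 40.3×9.8×2.45 + 248×4.3 = 2034 N·m.
So T = 2034 / (0.6293 × 4.9) = 659.6 N.

T ≈ 660 N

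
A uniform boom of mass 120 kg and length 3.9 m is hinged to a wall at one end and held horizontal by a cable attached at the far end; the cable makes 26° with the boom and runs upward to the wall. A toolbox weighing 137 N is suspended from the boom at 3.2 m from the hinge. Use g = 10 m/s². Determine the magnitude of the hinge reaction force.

Take torques about the hinge: T sin 26° · 3.9 = 120×10×1.95 + 137×3.2 = 2778.4 N·m.
So T = 2778.4 / (0.4384 × 3.9) = 1625.1 N.
ΣF_x = 0: H_x = T cos 26° = 1460.7 N.
ΣF_y = 0: H_y = (120×10 + 137) − T sin 26° = 1337 − 712.41 = 624.59 N.
|H| = √(H_x² + H_y²) = √((1460.7)² + (624.59)²) = 1588.6 N.

|H| ≈ 1590 N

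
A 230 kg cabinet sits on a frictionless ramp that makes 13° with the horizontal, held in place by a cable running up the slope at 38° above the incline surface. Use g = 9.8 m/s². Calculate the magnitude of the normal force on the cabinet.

N ≈ 1800 N

Take axes along and perpendicular to the incline. Weight components: W sin 13° = 507 N down-slope, W cos 13° = 2196 N into the surface.
Along incline: T cos 38° = W sin 13° → T = 643.4 N.
Perpendicular: N = W cos 13° − T sin 38° = 1800 N.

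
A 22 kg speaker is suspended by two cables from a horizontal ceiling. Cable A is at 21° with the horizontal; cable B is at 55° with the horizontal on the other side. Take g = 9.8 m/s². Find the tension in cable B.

T_B ≈ 207 N

Weight W = 22 × 9.8 = 215.6 N acts straight down.
Horizontal: T_A cos 21° = T_B cos 55°  →  T_A = 0.6144 T_B.
Vertical: T_A sin 21° + T_B sin 55° = 215.6.
Substituting the horizontal relation into the vertical equation gives 1.039 T_B = 215.6, so T_B = 207.4 N.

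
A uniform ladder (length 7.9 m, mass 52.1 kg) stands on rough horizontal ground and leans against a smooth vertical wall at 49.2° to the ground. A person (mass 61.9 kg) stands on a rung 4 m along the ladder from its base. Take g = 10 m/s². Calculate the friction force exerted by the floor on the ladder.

f ≈ 495 N

Torques about the foot: N_wall · 7.9 sin 49.2° = 52.1×10×3.95 cos 49.2° + 61.9×10×4 cos 49.2° → N_wall = 495.39 N.
ΣF_x = 0: f_floor = N_wall = 495.39 N.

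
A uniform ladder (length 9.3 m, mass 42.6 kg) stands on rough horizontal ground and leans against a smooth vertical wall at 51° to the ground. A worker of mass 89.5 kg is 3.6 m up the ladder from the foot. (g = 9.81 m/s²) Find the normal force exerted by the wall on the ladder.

Torques about the foot: N_wall · 9.3 sin 51° = 42.6×9.81×4.65 cos 51° + 89.5×9.81×3.6 cos 51° → N_wall = 444.43 N.

N_wall ≈ 444 N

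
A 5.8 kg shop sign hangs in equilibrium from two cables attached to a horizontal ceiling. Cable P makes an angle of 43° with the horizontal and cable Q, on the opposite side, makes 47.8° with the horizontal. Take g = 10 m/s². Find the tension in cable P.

Weight W = 5.8 × 10 = 58 N acts straight down.
Horizontal: T_P cos 43° = T_Q cos 47.8°  →  T_Q = 1.089 T_P.
Vertical: T_P sin 43° + T_Q sin 47.8° = 58.
Substituting the horizontal relation into the vertical equation gives 1.489 T_P = 58, so T_P = 38.96 N.

T_P ≈ 39 N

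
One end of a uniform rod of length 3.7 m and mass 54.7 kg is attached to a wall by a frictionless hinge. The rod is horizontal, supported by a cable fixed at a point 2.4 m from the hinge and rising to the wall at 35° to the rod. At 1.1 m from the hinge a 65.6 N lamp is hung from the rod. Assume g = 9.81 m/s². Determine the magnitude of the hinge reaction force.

|H| ≈ 653 N

Take torques about the hinge: T sin 35° · 2.4 = 54.7×9.81×1.85 + 65.6×1.1 = 1064.9 N·m.
So T = 1064.9 / (0.5736 × 2.4) = 773.57 N.
ΣF_x = 0: H_x = T cos 35° = 633.67 N.
ΣF_y = 0: H_y = (54.7×9.81 + 65.6) − T sin 35° = 602.21 − 443.7 = 158.51 N.
|H| = √(H_x² + H_y²) = √((633.67)² + (158.51)²) = 653.19 N.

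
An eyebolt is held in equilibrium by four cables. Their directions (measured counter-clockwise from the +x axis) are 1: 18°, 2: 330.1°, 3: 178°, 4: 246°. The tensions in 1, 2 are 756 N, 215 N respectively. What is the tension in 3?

T_3 ≈ 837 N

Resolve: ΣF_x = 756 cos 18° + 215 cos 330.1° + T_3 cos 178° + T_4 cos 246° = 0.
        ΣF_y = 756 sin 18° + 215 sin 330.1° + T_3 sin 178° + T_4 sin 246° = 0.
The known terms sum to (905.4, 126.4) N, so -0.9994 T_3 − 0.4067 T_4 = -905.4 and 0.0349 T_3 − 0.9135 T_4 = -126.4.
Solving simultaneously: T_3 = 836.6 N, T_4 = 170.4 N.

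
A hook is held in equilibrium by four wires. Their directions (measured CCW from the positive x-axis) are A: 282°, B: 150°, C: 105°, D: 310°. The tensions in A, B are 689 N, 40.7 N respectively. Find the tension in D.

Resolve: ΣF_x = 689 cos 282° + 40.7 cos 150° + T_C cos 105° + T_D cos 310° = 0.
        ΣF_y = 689 sin 282° + 40.7 sin 150° + T_C sin 105° + T_D sin 310° = 0.
The known terms sum to (108, -653.6) N, so -0.2588 T_C + 0.6428 T_D = -108 and 0.9659 T_C − 0.7660 T_D = 653.6.
Solving simultaneously: T_C = 798.3 N, T_D = 153.4 N.

T_D ≈ 153 N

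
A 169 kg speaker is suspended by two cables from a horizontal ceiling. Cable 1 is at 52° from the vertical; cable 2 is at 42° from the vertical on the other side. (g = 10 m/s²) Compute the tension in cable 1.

Angles from the horizontal: cable 1 is 90° − 52° = 38°, cable 2 is 90° − 42° = 48°.
Weight W = 169 × 10 = 1690 N acts straight down.
Horizontal: T_1 cos 38° = T_2 cos 48°  →  T_2 = 1.178 T_1.
Vertical: T_1 sin 38° + T_2 sin 48° = 1690.
Substituting the horizontal relation into the vertical equation gives 1.491 T_1 = 1690, so T_1 = 1134 N.

T_1 ≈ 1130 N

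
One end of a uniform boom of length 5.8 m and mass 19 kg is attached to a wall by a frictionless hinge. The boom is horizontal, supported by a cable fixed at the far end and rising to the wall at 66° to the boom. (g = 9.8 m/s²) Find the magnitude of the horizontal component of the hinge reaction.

Take torques about the hinge: T sin 66° · 5.8 = 19×9.8×2.9 = 539.98 N·m.
So T = 539.98 / (0.9135 × 5.8) = 101.91 N.
ΣF_x = 0: H_x = T cos 66° = 41.451 N.

H_x ≈ 41.5 N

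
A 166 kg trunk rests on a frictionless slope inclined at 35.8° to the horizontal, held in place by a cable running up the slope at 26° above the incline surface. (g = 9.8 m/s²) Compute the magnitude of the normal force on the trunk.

Take axes along and perpendicular to the incline. Weight components: W sin 35.8° = 951.6 N down-slope, W cos 35.8° = 1319 N into the surface.
Along incline: T cos 26° = W sin 35.8° → T = 1059 N.
Perpendicular: N = W cos 35.8° − T sin 26° = 855.3 N.

N ≈ 855 N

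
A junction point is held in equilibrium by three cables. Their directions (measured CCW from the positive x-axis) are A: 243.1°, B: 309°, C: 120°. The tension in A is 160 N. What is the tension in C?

Resolve: ΣF_x = 160 cos 243.1° + T_B cos 309° + T_C cos 120° = 0.
        ΣF_y = 160 sin 243.1° + T_B sin 309° + T_C sin 120° = 0.
The known terms sum to (-72.39, -142.7) N, so 0.6293 T_B − 0.5000 T_C = 72.39 and -0.7771 T_B + 0.8660 T_C = 142.7.
Solving simultaneously: T_B = 856.8 N, T_C = 933.6 N.

T_C ≈ 934 N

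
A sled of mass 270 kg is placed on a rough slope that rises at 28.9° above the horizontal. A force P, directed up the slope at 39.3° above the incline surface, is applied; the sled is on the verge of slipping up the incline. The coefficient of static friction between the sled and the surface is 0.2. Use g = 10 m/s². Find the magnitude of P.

On the verge of sliding up the incline, friction equals μN and acts down the slope.
Perpendicular: N + P sin 39.3° = W cos 28.9° = 2364 N.
Along incline: P cos 39.3° = W sin 28.9° + μN  with W sin 28.9° = 1305 N.
Solving the pair for P and N: P = 1974 N, N = 1113 N (and f = μN = 222.7 N).

P ≈ 1970 N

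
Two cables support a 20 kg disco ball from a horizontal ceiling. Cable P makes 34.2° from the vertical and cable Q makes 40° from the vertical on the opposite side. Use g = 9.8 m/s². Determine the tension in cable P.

T_P ≈ 131 N

Angles from the horizontal: cable P is 90° − 34.2° = 55.8°, cable Q is 90° − 40° = 50°.
Weight W = 20 × 9.8 = 196 N acts straight down.
Horizontal: T_P cos 55.8° = T_Q cos 50°  →  T_Q = 0.8744 T_P.
Vertical: T_P sin 55.8° + T_Q sin 50° = 196.
Substituting the horizontal relation into the vertical equation gives 1.497 T_P = 196, so T_P = 130.9 N.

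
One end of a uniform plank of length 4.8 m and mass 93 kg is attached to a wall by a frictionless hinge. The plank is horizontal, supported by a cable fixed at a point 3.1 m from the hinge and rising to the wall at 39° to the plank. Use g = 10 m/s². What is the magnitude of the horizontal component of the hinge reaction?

H_x ≈ 889 N

Take torques about the hinge: T sin 39° · 3.1 = 93×10×2.4 = 2232 N·m.
So T = 2232 / (0.6293 × 3.1) = 1144.1 N.
ΣF_x = 0: H_x = T cos 39° = 889.13 N.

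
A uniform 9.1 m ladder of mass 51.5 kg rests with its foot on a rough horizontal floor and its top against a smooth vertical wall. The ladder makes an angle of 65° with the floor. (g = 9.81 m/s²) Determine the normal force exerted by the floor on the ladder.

N_floor ≈ 505 N

ΣF_y = 0: N_floor = 51.5×9.81 = 505.22 N.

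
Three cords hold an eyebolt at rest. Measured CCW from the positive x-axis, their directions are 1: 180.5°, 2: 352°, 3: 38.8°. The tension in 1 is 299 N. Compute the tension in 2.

T_2 ≈ 254 N

Resolve: ΣF_x = 299 cos 180.5° + T_2 cos 352° + T_3 cos 38.8° = 0.
        ΣF_y = 299 sin 180.5° + T_2 sin 352° + T_3 sin 38.8° = 0.
The known terms sum to (-299, -2.609) N, so 0.9903 T_2 + 0.7793 T_3 = 299 and -0.1392 T_2 + 0.6266 T_3 = 2.609.
Solving simultaneously: T_2 = 254.2 N, T_3 = 60.63 N.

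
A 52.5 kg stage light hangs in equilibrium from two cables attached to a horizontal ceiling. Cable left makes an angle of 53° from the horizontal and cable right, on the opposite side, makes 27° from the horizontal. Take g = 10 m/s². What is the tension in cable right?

Weight W = 52.5 × 10 = 525 N acts straight down.
Horizontal: T_left cos 53° = T_right cos 27°  →  T_left = 1.481 T_right.
Vertical: T_left sin 53° + T_right sin 27° = 525.
Substituting the horizontal relation into the vertical equation gives 1.636 T_right = 525, so T_right = 320.8 N.

T_right ≈ 321 N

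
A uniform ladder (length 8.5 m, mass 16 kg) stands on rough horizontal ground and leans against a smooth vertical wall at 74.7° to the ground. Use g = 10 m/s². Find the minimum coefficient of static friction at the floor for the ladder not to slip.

ΣF_y = 0: N_floor = 16×10 = 160 N.
Torques about the foot: N_wall · 8.5 sin 74.7° = 16×10×4.25 cos 74.7° → N_wall = 21.886 N.
ΣF_x = 0: f_floor = N_wall = 21.886 N.
μ_min = f_floor / N_floor = 21.886 / 160 = 0.1368.

μ_min ≈ 0.137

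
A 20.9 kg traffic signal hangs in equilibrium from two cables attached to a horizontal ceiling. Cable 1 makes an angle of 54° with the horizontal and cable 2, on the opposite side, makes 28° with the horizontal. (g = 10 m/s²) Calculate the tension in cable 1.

Weight W = 20.9 × 10 = 209 N acts straight down.
Horizontal: T_1 cos 54° = T_2 cos 28°  →  T_2 = 0.6657 T_1.
Vertical: T_1 sin 54° + T_2 sin 28° = 209.
Substituting the horizontal relation into the vertical equation gives 1.122 T_1 = 209, so T_1 = 186.3 N.

T_1 ≈ 186 N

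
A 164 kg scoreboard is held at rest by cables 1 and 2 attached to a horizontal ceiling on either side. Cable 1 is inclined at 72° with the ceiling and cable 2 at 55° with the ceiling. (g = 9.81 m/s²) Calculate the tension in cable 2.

Weight W = 164 × 9.81 = 1609 N acts straight down.
Horizontal: T_1 cos 72° = T_2 cos 55°  →  T_1 = 1.856 T_2.
Vertical: T_1 sin 72° + T_2 sin 55° = 1609.
Substituting the horizontal relation into the vertical equation gives 2.584 T_2 = 1609, so T_2 = 622.5 N.

T_2 ≈ 623 N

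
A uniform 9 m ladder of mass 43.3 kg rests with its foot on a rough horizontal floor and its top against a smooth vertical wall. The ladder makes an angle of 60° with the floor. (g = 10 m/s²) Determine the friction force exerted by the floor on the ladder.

f ≈ 125 N

Torques about the foot: N_wall · 9 sin 60° = 43.3×10×4.5 cos 60° → N_wall = 125 N.
ΣF_x = 0: f_floor = N_wall = 125 N.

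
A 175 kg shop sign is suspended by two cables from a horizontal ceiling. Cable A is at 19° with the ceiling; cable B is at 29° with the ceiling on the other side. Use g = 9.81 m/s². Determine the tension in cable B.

T_B ≈ 2180 N

Weight W = 175 × 9.81 = 1717 N acts straight down.
Horizontal: T_A cos 19° = T_B cos 29°  →  T_A = 0.925 T_B.
Vertical: T_A sin 19° + T_B sin 29° = 1717.
Substituting the horizontal relation into the vertical equation gives 0.786 T_B = 1717, so T_B = 2184 N.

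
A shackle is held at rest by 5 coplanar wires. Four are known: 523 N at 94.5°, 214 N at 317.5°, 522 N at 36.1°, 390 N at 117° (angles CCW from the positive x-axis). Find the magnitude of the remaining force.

Sum the known components: ΣF_x = 361.5 N, ΣF_y = 1032 N.
For equilibrium the remaining force must supply (−ΣF_x, −ΣF_y) = (-361.5, -1032) N.
Magnitude = √((-361.5)² + (-1032)²) = 1093 N; direction = atan2(-1032, -361.5) = 250.7°.

F ≈ 1090 N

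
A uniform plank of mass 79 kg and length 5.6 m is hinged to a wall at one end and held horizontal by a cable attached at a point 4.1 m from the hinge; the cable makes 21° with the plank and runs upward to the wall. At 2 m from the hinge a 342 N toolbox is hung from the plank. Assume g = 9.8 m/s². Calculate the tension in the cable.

T ≈ 1940 N

Take torques about the hinge: T sin 21° · 4.1 = 79×9.8×2.8 + 342×2 = 2851.8 N·m.
So T = 2851.8 / (0.3584 × 4.1) = 1940.9 N.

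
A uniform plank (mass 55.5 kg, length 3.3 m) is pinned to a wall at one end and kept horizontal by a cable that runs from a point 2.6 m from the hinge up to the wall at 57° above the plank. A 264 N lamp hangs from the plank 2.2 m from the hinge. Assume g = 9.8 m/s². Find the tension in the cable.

Take torques about the hinge: T sin 57° · 2.6 = 55.5×9.8×1.65 + 264×2.2 = 1478.2 N·m.
So T = 1478.2 / (0.8387 × 2.6) = 677.92 N.

T ≈ 678 N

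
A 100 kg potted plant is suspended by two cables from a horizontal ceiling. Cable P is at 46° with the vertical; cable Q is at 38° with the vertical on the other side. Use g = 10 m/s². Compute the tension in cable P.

T_P ≈ 619 N

Angles from the horizontal: cable P is 90° − 46° = 44°, cable Q is 90° − 38° = 52°.
Weight W = 100 × 10 = 1000 N acts straight down.
Horizontal: T_P cos 44° = T_Q cos 52°  →  T_Q = 1.168 T_P.
Vertical: T_P sin 44° + T_Q sin 52° = 1000.
Substituting the horizontal relation into the vertical equation gives 1.615 T_P = 1000, so T_P = 619.1 N.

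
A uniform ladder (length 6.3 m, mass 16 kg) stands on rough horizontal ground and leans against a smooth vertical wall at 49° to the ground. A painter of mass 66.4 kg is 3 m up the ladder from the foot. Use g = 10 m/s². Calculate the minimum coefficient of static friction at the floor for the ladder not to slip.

μ_min ≈ 0.418

ΣF_y = 0: N_floor = 16×10 + 66.4×10 = 824 N.
Torques about the foot: N_wall · 6.3 sin 49° = 16×10×3.15 cos 49° + 66.4×10×3 cos 49° → N_wall = 344.4 N.
ΣF_x = 0: f_floor = N_wall = 344.4 N.
μ_min = f_floor / N_floor = 344.4 / 824 = 0.418.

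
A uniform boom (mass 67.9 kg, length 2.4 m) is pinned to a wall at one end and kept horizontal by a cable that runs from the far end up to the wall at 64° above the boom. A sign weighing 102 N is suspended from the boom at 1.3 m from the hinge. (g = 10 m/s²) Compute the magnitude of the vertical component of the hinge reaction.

Take torques about the hinge: T sin 64° · 2.4 = 67.9×10×1.2 + 102×1.3 = 947.4 N·m.
So T = 947.4 / (0.8988 × 2.4) = 439.2 N.
ΣF_y = 0: H_y = (67.9×10 + 102) − T sin 64° = 781 − 394.75 = 386.25 N.

|H_y| ≈ 386 N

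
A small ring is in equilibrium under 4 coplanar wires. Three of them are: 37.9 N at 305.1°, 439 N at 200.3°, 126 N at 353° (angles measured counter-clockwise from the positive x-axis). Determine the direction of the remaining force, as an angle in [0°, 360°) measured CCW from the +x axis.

Sum the known components: ΣF_x = -264.9 N, ΣF_y = -198.7 N.
For equilibrium the remaining force must supply (−ΣF_x, −ΣF_y) = (264.9, 198.7) N.
Magnitude = √((264.9)² + (198.7)²) = 331.1 N; direction = atan2(198.7, 264.9) = 36.9°.

θ ≈ 36.9°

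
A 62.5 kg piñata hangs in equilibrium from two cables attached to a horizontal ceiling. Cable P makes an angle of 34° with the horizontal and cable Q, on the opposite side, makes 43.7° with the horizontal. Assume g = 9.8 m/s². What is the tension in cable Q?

T_Q ≈ 520 N

Weight W = 62.5 × 9.8 = 612.5 N acts straight down.
Horizontal: T_P cos 34° = T_Q cos 43.7°  →  T_P = 0.8721 T_Q.
Vertical: T_P sin 34° + T_Q sin 43.7° = 612.5.
Substituting the horizontal relation into the vertical equation gives 1.179 T_Q = 612.5, so T_Q = 519.7 N.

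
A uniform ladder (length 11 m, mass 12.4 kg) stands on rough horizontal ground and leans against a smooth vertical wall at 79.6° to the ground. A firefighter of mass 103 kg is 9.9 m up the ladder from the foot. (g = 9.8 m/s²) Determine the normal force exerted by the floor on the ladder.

ΣF_y = 0: N_floor = 12.4×9.8 + 103×9.8 = 1130.9 N.

N_floor ≈ 1130 N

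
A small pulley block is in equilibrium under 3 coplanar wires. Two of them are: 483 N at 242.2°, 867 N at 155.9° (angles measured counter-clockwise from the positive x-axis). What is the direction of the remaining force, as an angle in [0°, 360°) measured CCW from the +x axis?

θ ≈ 4.12°

Sum the known components: ΣF_x = -1017 N, ΣF_y = -73.23 N.
For equilibrium the remaining force must supply (−ΣF_x, −ΣF_y) = (1017, 73.23) N.
Magnitude = √((1017)² + (73.23)²) = 1019 N; direction = atan2(73.23, 1017) = 4.1°.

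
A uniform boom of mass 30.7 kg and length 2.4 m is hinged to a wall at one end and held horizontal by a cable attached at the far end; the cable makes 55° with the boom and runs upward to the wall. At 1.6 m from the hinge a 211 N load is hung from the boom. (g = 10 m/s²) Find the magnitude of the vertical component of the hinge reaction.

Take torques about the hinge: T sin 55° · 2.4 = 30.7×10×1.2 + 211×1.6 = 706 N·m.
So T = 706 / (0.8192 × 2.4) = 359.11 N.
ΣF_y = 0: H_y = (30.7×10 + 211) − T sin 55° = 518 − 294.17 = 223.83 N.

|H_y| ≈ 224 N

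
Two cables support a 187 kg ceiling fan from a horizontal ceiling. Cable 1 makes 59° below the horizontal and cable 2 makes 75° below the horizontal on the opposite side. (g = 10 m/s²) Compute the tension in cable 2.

T_2 ≈ 1340 N

Weight W = 187 × 10 = 1870 N acts straight down.
Horizontal: T_1 cos 59° = T_2 cos 75°  →  T_1 = 0.5025 T_2.
Vertical: T_1 sin 59° + T_2 sin 75° = 1870.
Substituting the horizontal relation into the vertical equation gives 1.397 T_2 = 1870, so T_2 = 1339 N.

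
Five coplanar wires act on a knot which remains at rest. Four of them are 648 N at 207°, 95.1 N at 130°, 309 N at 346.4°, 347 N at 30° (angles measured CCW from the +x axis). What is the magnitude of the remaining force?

Sum the known components: ΣF_x = -37.65 N, ΣF_y = -120.5 N.
For equilibrium the remaining force must supply (−ΣF_x, −ΣF_y) = (37.65, 120.5) N.
Magnitude = √((37.65)² + (120.5)²) = 126.2 N; direction = atan2(120.5, 37.65) = 72.6°.

F ≈ 126 N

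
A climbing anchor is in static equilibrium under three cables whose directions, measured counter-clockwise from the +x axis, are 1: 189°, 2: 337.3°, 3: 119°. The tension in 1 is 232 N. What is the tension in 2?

Resolve: ΣF_x = 232 cos 189° + T_2 cos 337.3° + T_3 cos 119° = 0.
        ΣF_y = 232 sin 189° + T_2 sin 337.3° + T_3 sin 119° = 0.
The known terms sum to (-229.1, -36.29) N, so 0.9225 T_2 − 0.4848 T_3 = 229.1 and -0.3859 T_2 + 0.8746 T_3 = 36.29.
Solving simultaneously: T_2 = 351.8 N, T_3 = 196.7 N.

T_2 ≈ 352 N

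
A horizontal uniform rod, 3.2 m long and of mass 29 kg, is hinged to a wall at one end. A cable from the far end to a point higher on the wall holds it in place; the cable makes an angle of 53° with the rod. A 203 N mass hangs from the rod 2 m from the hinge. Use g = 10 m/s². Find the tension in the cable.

T ≈ 340 N

Take torques about the hinge: T sin 53° · 3.2 = 29×10×1.6 + 203×2 = 870 N·m.
So T = 870 / (0.7986 × 3.2) = 340.42 N.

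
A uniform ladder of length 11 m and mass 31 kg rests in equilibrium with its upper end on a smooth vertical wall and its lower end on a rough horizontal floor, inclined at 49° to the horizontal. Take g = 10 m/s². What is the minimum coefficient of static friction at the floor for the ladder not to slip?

μ_min ≈ 0.435

ΣF_y = 0: N_floor = 31×10 = 310 N.
Torques about the foot: N_wall · 11 sin 49° = 31×10×5.5 cos 49° → N_wall = 134.74 N.
ΣF_x = 0: f_floor = N_wall = 134.74 N.
μ_min = f_floor / N_floor = 134.74 / 310 = 0.4346.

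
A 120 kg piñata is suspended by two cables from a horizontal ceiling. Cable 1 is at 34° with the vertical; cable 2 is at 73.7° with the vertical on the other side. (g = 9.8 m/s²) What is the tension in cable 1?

Angles from the horizontal: cable 1 is 90° − 34° = 56°, cable 2 is 90° − 73.7° = 16.3°.
Weight W = 120 × 9.8 = 1176 N acts straight down.
Horizontal: T_1 cos 56° = T_2 cos 16.3°  →  T_2 = 0.5826 T_1.
Vertical: T_1 sin 56° + T_2 sin 16.3° = 1176.
Substituting the horizontal relation into the vertical equation gives 0.9926 T_1 = 1176, so T_1 = 1185 N.

T_1 ≈ 1180 N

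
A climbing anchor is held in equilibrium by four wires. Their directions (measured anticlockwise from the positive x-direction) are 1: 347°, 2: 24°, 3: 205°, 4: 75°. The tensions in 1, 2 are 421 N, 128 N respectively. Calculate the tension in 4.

Resolve: ΣF_x = 421 cos 347° + 128 cos 24° + T_3 cos 205° + T_4 cos 75° = 0.
        ΣF_y = 421 sin 347° + 128 sin 24° + T_3 sin 205° + T_4 sin 75° = 0.
The known terms sum to (527.1, -42.64) N, so -0.9063 T_3 + 0.2588 T_4 = -527.1 and -0.4226 T_3 + 0.9659 T_4 = 42.64.
Solving simultaneously: T_3 = 679.1 N, T_4 = 341.3 N.

T_4 ≈ 341 N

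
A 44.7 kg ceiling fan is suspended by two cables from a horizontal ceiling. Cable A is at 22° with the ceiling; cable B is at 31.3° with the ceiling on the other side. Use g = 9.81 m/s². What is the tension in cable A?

Weight W = 44.7 × 9.81 = 438.5 N acts straight down.
Horizontal: T_A cos 22° = T_B cos 31.3°  →  T_B = 1.085 T_A.
Vertical: T_A sin 22° + T_B sin 31.3° = 438.5.
Substituting the horizontal relation into the vertical equation gives 0.9383 T_A = 438.5, so T_A = 467.3 N.

T_A ≈ 467 N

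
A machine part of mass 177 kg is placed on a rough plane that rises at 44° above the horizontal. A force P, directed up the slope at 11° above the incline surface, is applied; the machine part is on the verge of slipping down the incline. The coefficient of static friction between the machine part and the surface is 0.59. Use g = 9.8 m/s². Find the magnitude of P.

P ≈ 539 N

On the verge of sliding down the incline, friction equals μN and acts up the slope.
Perpendicular: N + P sin 11° = W cos 44° = 1248 N.
Along incline: P cos 11° + μN = W sin 44° with W sin 44° = 1205 N.
Solving the pair for P and N: P = 539.4 N, N = 1145 N (and f = μN = 675.5 N).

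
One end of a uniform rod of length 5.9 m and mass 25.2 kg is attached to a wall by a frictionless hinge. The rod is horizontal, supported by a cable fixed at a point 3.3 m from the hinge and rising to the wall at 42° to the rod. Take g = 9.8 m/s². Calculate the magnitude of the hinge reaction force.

|H| ≈ 247 N

Take torques about the hinge: T sin 42° · 3.3 = 25.2×9.8×2.95 = 728.53 N·m.
So T = 728.53 / (0.6691 × 3.3) = 329.93 N.
ΣF_x = 0: H_x = T cos 42° = 245.19 N.
ΣF_y = 0: H_y = (25.2×9.8) − T sin 42° = 246.96 − 220.77 = 26.193 N.
|H| = √(H_x² + H_y²) = √((245.19)² + (26.193)²) = 246.58 N.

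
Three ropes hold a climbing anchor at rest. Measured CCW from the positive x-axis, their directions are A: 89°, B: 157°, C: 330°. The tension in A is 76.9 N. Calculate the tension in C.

Resolve: ΣF_x = 76.9 cos 89° + T_B cos 157° + T_C cos 330° = 0.
        ΣF_y = 76.9 sin 89° + T_B sin 157° + T_C sin 330° = 0.
The known terms sum to (1.342, 76.89) N, so -0.9205 T_B + 0.8660 T_C = -1.342 and 0.3907 T_B − 0.5000 T_C = -76.89.
Solving simultaneously: T_B = 551.9 N, T_C = 585.1 N.

T_C ≈ 585 N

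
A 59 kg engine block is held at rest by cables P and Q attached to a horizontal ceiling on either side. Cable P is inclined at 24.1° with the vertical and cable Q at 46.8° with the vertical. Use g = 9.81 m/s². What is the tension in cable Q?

Angles from the horizontal: cable P is 90° − 24.1° = 65.9°, cable Q is 90° − 46.8° = 43.2°.
Weight W = 59 × 9.81 = 578.8 N acts straight down.
Horizontal: T_P cos 65.9° = T_Q cos 43.2°  →  T_P = 1.785 T_Q.
Vertical: T_P sin 65.9° + T_Q sin 43.2° = 578.8.
Substituting the horizontal relation into the vertical equation gives 2.314 T_Q = 578.8, so T_Q = 250.1 N.

T_Q ≈ 250 N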